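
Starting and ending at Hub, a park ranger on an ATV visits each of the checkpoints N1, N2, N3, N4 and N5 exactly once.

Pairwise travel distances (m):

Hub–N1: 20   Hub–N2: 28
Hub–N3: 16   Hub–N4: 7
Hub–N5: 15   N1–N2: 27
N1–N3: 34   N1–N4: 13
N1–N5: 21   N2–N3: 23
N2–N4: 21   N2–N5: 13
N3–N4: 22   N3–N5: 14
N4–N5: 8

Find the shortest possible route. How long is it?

There are 60 distinct closed tours to check (reversals are equivalent).
Hub-N1-N2-N3-N4-N5-Hub: 20+27+23+22+8+15 = 115
Hub-N1-N2-N3-N5-N4-Hub: 20+27+23+14+8+7 = 99
Hub-N1-N2-N4-N3-N5-Hub: 20+27+21+22+14+15 = 119
Hub-N1-N2-N4-N5-N3-Hub: 20+27+21+8+14+16 = 106
Hub-N1-N2-N5-N3-N4-Hub: 20+27+13+14+22+7 = 103
Hub-N1-N2-N5-N4-N3-Hub: 20+27+13+8+22+16 = 106
Hub-N1-N3-N2-N4-N5-Hub: 20+34+23+21+8+15 = 121
Hub-N1-N3-N2-N5-N4-Hub: 20+34+23+13+8+7 = 105
Hub-N1-N3-N4-N2-N5-Hub: 20+34+22+21+13+15 = 125
Hub-N1-N3-N4-N5-N2-Hub: 20+34+22+8+13+28 = 125
Hub-N1-N3-N5-N2-N4-Hub: 20+34+14+13+21+7 = 109
Hub-N1-N3-N5-N4-N2-Hub: 20+34+14+8+21+28 = 125
Hub-N1-N4-N2-N3-N5-Hub: 20+13+21+23+14+15 = 106
Hub-N1-N4-N2-N5-N3-Hub: 20+13+21+13+14+16 = 97
… (46 more)
Hub-N3-N5-N2-N1-N4-Hub: 16+14+13+27+13+7 = 90  ← best
The minimum is 90.
One optimal route: Hub → N3 → N5 → N2 → N1 → N4 → Hub (or its reverse).

Minimum total distance: 90 m.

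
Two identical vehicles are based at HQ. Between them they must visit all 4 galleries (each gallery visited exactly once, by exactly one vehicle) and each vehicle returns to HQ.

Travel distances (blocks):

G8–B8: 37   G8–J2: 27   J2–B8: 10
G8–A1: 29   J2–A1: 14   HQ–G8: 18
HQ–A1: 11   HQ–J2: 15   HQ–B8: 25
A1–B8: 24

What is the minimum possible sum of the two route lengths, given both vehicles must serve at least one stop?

Try each way of splitting the stops between the two vehicles (each non-empty) and, for each split, find the best tour for each vehicle:
  {G8} + {J2, A1, B8}: 36 + 60 = 96
  {J2} + {G8, A1, B8}: 30 + 90 = 120
  {G8, J2} + {A1, B8}: 60 + 60 = 120
  {A1} + {G8, J2, B8}: 22 + 80 = 102
  {G8, A1} + {J2, B8}: 58 + 50 = 108
  {J2, A1} + {G8, B8}: 40 + 80 = 120
  … (7 splits in total)
Best: vehicle 1 HQ → G8 → HQ = 36; vehicle 2 HQ → J2 → B8 → A1 → HQ = 60; combined 96.

96 blocks — the smallest possible combined total.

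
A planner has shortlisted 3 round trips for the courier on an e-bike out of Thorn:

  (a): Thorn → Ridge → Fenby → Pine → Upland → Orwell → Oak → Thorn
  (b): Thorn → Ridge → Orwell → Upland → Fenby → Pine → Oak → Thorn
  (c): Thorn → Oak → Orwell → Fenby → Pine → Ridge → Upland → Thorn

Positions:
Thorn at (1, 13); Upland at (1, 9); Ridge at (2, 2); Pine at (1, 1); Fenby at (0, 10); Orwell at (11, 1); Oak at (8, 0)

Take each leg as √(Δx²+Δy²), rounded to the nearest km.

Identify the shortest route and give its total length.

(a): 11 + 8 + 9 + 8 + 13 + 3 + 15 = 67
(b): 11 + 9 + 13 + 1 + 9 + 7 + 15 = 65
(c): 15 + 3 + 14 + 9 + 1 + 7 + 4 = 53

53 km — (c) is the shortest.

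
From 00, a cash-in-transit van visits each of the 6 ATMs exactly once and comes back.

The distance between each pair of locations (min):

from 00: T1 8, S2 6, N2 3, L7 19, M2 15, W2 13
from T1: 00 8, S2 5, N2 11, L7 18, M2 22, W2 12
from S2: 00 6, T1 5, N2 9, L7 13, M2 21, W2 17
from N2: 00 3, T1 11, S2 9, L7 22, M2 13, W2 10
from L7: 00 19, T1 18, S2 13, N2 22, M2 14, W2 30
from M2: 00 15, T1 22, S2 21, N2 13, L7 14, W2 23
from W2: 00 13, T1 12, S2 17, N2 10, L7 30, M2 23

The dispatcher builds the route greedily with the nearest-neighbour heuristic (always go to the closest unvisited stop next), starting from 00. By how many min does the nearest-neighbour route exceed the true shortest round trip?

13 min longer than the optimal tour.

From 00: N2=3, S2=6, T1=8, W2=13, M2=15, L7=19 → choose N2 (3).
From N2: S2=9, W2=10, T1=11, M2=13, L7=22 → choose S2 (9).
From S2: T1=5, L7=13, W2=17, M2=21 → choose T1 (5).
From T1: W2=12, L7=18, M2=22 → choose W2 (12).
From W2: M2=23, L7=30 → choose M2 (23).
From M2: L7=14 → choose L7 (14).
NN route 00 → N2 → S2 → T1 → W2 → M2 → L7 → 00 costs 85.
Optimal: 00 → N2 → W2 → T1 → S2 → L7 → M2 → 00 costs 72 (by enumerating all 360 distinct tours).
Excess = 85 − 72 = 13.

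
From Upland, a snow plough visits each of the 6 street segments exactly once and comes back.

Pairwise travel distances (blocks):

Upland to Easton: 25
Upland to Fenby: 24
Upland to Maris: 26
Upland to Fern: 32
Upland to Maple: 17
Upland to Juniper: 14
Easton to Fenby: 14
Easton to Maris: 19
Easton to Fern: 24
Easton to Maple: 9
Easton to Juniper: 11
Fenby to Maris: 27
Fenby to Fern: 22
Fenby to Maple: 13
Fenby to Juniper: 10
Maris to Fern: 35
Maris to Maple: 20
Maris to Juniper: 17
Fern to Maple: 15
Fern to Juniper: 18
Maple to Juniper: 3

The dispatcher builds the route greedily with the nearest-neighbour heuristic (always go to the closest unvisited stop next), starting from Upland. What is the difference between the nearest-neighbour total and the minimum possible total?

Excess over optimum: 10 blocks.

Upland: Juniper=14, Maple=17, Fenby=24, Easton=25, Maris=26, Fern=32 ⇒ Juniper
Juniper: Maple=3, Fenby=10, Easton=11, Maris=17, Fern=18 ⇒ Maple
Maple: Easton=9, Fenby=13, Fern=15, Maris=20 ⇒ Easton
Easton: Fenby=14, Maris=19, Fern=24 ⇒ Fenby
Fenby: Fern=22, Maris=27 ⇒ Fern
Fern: Maris=35 ⇒ Maris
NN route Upland → Juniper → Maple → Easton → Fenby → Fern → Maris → Upland costs 123.
Optimal: Upland → Maris → Easton → Fenby → Fern → Maple → Juniper → Upland costs 113 (by enumerating all 360 distinct tours).
Excess = 123 − 113 = 10.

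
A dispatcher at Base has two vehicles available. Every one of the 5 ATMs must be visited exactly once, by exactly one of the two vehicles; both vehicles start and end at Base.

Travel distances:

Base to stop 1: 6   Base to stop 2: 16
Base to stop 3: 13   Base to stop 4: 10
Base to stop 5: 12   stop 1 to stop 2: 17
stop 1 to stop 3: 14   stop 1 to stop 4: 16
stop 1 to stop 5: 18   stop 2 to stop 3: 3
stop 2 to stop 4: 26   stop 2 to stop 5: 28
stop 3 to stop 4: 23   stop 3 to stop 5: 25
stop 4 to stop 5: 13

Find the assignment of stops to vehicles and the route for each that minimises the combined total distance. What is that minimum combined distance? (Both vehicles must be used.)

74 — the smallest possible combined total.

Try each way of splitting the stops between the two vehicles (each non-empty) and, for each split, find the best tour for each vehicle:
  {stop 1} + {stop 2, stop 3, stop 4, stop 5}: 12 + 67 = 79
  {stop 2} + {stop 1, stop 3, stop 4, stop 5}: 32 + 68 = 100
  {stop 1, stop 2} + {stop 3, stop 4, stop 5}: 39 + 61 = 100
  {stop 3} + {stop 1, stop 2, stop 4, stop 5}: 26 + 74 = 100
  {stop 1, stop 3} + {stop 2, stop 4, stop 5}: 33 + 67 = 100
  {stop 2, stop 3} + {stop 1, stop 4, stop 5}: 32 + 47 = 79
  … (15 splits in total)
  {stop 1, stop 2, stop 3} + {stop 4, stop 5}: 39 + 35 = 74  ← best
Best: vehicle 1 Base → stop 1 → stop 2 → stop 3 → Base = 39; vehicle 2 Base → stop 4 → stop 5 → Base = 35; combined 74.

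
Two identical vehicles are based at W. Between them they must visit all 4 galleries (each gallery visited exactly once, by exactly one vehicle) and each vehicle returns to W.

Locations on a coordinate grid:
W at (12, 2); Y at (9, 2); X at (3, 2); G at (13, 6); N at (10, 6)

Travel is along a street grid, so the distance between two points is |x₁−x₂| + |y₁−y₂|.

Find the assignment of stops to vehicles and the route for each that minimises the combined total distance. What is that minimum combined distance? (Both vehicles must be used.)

There are 2^3 − 1 = 7 ways to divide the 4 stops into two non-empty groups. For each, the best each vehicle can do is its own shortest tour through its group:
  {Y} + {X, G, N}: 6 + 28 = 34
  {X} + {Y, G, N}: 18 + 16 = 34
  {Y, X} + {G, N}: 18 + 14 = 32
  {G} + {Y, X, N}: 10 + 26 = 36
  {Y, G} + {X, N}: 16 + 26 = 42
  {X, G} + {Y, N}: 28 + 14 = 42
  … (7 splits in total)
Best: vehicle 1 W → Y → X → W = 18; vehicle 2 W → G → N → W = 14; combined 32.

Minimum combined distance: 32.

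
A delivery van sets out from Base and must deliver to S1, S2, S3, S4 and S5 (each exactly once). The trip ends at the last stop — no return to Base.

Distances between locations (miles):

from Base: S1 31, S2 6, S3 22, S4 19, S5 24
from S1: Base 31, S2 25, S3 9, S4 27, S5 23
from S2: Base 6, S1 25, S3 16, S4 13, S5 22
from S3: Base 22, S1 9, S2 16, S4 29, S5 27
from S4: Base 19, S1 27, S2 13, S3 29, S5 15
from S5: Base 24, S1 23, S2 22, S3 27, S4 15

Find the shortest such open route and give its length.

Minimum one-way distance = 66 miles.

There are 5! = 120 possible orderings.
Base→S1→S2→S3→S4→S5: 31+25+16+29+15 = 116
Base→S1→S2→S3→S5→S4: 31+25+16+27+15 = 114
Base→S1→S2→S4→S3→S5: 31+25+13+29+27 = 125
Base→S1→S2→S4→S5→S3: 31+25+13+15+27 = 111
Base→S1→S2→S5→S3→S4: 31+25+22+27+29 = 134
Base→S1→S2→S5→S4→S3: 31+25+22+15+29 = 122
Base→S1→S3→S2→S4→S5: 31+9+16+13+15 = 84
Base→S1→S3→S2→S5→S4: 31+9+16+22+15 = 93
Base→S1→S3→S4→S2→S5: 31+9+29+13+22 = 104
Base→S1→S3→S4→S5→S2: 31+9+29+15+22 = 106
Base→S1→S3→S5→S2→S4: 31+9+27+22+13 = 102
Base→S1→S3→S5→S4→S2: 31+9+27+15+13 = 95
Base→S1→S4→S2→S3→S5: 31+27+13+16+27 = 114
Base→S1→S4→S2→S5→S3: 31+27+13+22+27 = 120
… (106 more)
Base→S2→S4→S5→S1→S3: 6+13+15+23+9 = 66  ← best
The minimum is 66.
One shortest path: Base → S2 → S4 → S5 → S1 → S3.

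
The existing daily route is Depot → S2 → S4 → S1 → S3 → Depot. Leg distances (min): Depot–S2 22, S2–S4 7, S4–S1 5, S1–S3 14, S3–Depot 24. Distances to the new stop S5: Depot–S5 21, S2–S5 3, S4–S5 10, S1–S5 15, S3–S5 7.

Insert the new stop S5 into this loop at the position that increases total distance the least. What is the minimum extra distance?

+2 min — insert S5 between Depot and S2.

Insertion cost between consecutive stops i–j is d(i,S5) + d(S5,j) − d(i,j):
  between Depot and S2: 21 + 3 − 22 = 2
  between S2 and S4: 3 + 10 − 7 = 6
  between S4 and S1: 10 + 15 − 5 = 20
  between S1 and S3: 15 + 7 − 14 = 8
  between S3 and Depot: 7 + 21 − 24 = 4
Cheapest insertion is between Depot and S2, adding 2.
New total = 72 + 2 = 74.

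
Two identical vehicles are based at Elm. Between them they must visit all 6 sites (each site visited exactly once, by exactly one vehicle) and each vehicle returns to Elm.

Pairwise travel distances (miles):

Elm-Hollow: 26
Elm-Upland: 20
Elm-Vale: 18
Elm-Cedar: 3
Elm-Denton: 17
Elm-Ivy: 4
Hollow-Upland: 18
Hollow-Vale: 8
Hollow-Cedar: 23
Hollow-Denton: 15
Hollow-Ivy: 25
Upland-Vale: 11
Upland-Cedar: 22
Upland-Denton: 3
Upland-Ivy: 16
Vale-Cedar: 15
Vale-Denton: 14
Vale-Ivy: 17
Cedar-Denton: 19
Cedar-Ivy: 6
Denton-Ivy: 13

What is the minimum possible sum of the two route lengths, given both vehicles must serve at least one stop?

Minimum combined distance: 70 miles.

Try each way of splitting the stops between the two vehicles (each non-empty) and, for each split, find the best tour for each vehicle:
  {Hollow} + {Upland, Vale, Cedar, Denton, Ivy}: 52 + 49 = 101
  {Upland} + {Hollow, Vale, Cedar, Denton, Ivy}: 40 + 58 = 98
  {Hollow, Upland} + {Vale, Cedar, Denton, Ivy}: 64 + 49 = 113
  {Vale} + {Hollow, Upland, Cedar, Denton, Ivy}: 36 + 64 = 100
  {Hollow, Vale} + {Upland, Cedar, Denton, Ivy}: 52 + 45 = 97
  {Upland, Vale} + {Hollow, Cedar, Denton, Ivy}: 49 + 58 = 107
  … (31 splits in total)
  {Cedar} + {Hollow, Upland, Vale, Denton, Ivy}: 6 + 64 = 70  ← best
Best: vehicle 1 Elm → Cedar → Elm = 6; vehicle 2 Elm → Vale → Hollow → Upland → Denton → Ivy → Elm = 64; combined 70.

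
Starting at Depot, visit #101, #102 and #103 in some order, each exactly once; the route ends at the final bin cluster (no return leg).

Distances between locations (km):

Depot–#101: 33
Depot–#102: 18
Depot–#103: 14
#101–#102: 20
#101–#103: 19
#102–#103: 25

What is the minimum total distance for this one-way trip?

There are 3! = 6 possible orderings.
Depot → #101 → #102 → #103: 33+20+25 = 78
Depot → #101 → #103 → #102: 33+19+25 = 77
Depot → #102 → #101 → #103: 18+20+19 = 57
Depot → #102 → #103 → #101: 18+25+19 = 62
Depot → #103 → #101 → #102: 14+19+20 = 53
Depot → #103 → #102 → #101: 14+25+20 = 59
The minimum is 53.
One shortest path: Depot → #103 → #101 → #102.

Shortest open route: 53 km.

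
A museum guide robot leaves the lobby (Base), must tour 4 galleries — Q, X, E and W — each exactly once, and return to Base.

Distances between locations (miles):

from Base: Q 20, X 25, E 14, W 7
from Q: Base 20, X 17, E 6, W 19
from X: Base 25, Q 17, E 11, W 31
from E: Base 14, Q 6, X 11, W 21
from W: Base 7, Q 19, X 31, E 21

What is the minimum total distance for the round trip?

With 4 stops there are 4!/2 = 12 distinct round trips (a route and its reverse cost the same).
Base → Q → X → E → W → Base: 20+17+11+21+7 = 76
Base → Q → X → W → E → Base: 20+17+31+21+14 = 103
Base → Q → E → X → W → Base: 20+6+11+31+7 = 75
Base → Q → E → W → X → Base: 20+6+21+31+25 = 103
Base → Q → W → X → E → Base: 20+19+31+11+14 = 95
Base → Q → W → E → X → Base: 20+19+21+11+25 = 96
Base → X → Q → E → W → Base: 25+17+6+21+7 = 76
Base → X → Q → W → E → Base: 25+17+19+21+14 = 96
Base → X → E → Q → W → Base: 25+11+6+19+7 = 68
Base → X → W → Q → E → Base: 25+31+19+6+14 = 95
Base → E → Q → X → W → Base: 14+6+17+31+7 = 75
Base → E → X → Q → W → Base: 14+11+17+19+7 = 68
The minimum is 68.
One optimal route: Base → X → E → Q → W → Base (or its reverse).

68 miles — the shortest possible round trip.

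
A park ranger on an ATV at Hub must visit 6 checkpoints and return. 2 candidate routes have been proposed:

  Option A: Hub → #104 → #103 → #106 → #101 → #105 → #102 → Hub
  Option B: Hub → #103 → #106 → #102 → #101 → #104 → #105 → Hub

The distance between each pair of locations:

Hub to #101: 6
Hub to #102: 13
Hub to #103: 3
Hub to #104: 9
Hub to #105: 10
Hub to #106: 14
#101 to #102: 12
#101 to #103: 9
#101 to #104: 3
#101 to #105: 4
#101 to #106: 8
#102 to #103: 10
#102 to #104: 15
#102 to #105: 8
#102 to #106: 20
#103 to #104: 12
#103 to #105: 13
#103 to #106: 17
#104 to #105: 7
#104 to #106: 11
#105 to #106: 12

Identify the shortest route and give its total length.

Shortest is Option A, total 71.

Option A: 9 + 12 + 17 + 8 + 4 + 8 + 13 = 71
Option B: 3 + 17 + 20 + 12 + 3 + 7 + 10 = 72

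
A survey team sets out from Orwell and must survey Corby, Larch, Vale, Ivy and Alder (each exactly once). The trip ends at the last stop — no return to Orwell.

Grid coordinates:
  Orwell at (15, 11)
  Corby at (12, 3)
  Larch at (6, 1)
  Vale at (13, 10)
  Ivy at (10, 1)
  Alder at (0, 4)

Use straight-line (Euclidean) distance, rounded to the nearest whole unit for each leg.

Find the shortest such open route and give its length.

Minimum one-way distance = 23.

There are 5! = 120 possible orderings.
Orwell - Corby - Larch - Vale - Ivy - Alder: 9+6+11+9+10 = 45
Orwell - Corby - Larch - Vale - Alder - Ivy: 9+6+11+14+10 = 50
Orwell - Corby - Larch - Ivy - Vale - Alder: 9+6+4+9+14 = 42
Orwell - Corby - Larch - Ivy - Alder - Vale: 9+6+4+10+14 = 43
Orwell - Corby - Larch - Alder - Vale - Ivy: 9+6+7+14+9 = 45
Orwell - Corby - Larch - Alder - Ivy - Vale: 9+6+7+10+9 = 41
Orwell - Corby - Vale - Larch - Ivy - Alder: 9+7+11+4+10 = 41
Orwell - Corby - Vale - Larch - Alder - Ivy: 9+7+11+7+10 = 44
Orwell - Corby - Vale - Ivy - Larch - Alder: 9+7+9+4+7 = 36
Orwell - Corby - Vale - Ivy - Alder - Larch: 9+7+9+10+7 = 42
Orwell - Corby - Vale - Alder - Larch - Ivy: 9+7+14+7+4 = 41
Orwell - Corby - Vale - Alder - Ivy - Larch: 9+7+14+10+4 = 44
Orwell - Corby - Ivy - Larch - Vale - Alder: 9+3+4+11+14 = 41
Orwell - Corby - Ivy - Larch - Alder - Vale: 9+3+4+7+14 = 37
… (106 more)
Orwell - Vale - Corby - Ivy - Larch - Alder: 2+7+3+4+7 = 23  ← best
The minimum is 23.
One shortest path: Orwell → Vale → Corby → Ivy → Larch → Alder.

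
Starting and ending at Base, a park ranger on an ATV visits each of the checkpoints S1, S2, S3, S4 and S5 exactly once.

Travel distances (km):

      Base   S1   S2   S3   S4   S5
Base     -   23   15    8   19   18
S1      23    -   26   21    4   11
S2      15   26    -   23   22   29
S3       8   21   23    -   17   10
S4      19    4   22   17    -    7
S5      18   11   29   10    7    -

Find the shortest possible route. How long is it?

With 5 stops there are 5!/2 = 60 distinct round trips (a route and its reverse cost the same).
Base - S1 - S2 - S3 - S4 - S5 - Base: 23+26+23+17+7+18 = 114
Base - S1 - S2 - S3 - S5 - S4 - Base: 23+26+23+10+7+19 = 108
Base - S1 - S2 - S4 - S3 - S5 - Base: 23+26+22+17+10+18 = 116
Base - S1 - S2 - S4 - S5 - S3 - Base: 23+26+22+7+10+8 = 96
Base - S1 - S2 - S5 - S3 - S4 - Base: 23+26+29+10+17+19 = 124
Base - S1 - S2 - S5 - S4 - S3 - Base: 23+26+29+7+17+8 = 110
Base - S1 - S3 - S2 - S4 - S5 - Base: 23+21+23+22+7+18 = 114
Base - S1 - S3 - S2 - S5 - S4 - Base: 23+21+23+29+7+19 = 122
Base - S1 - S3 - S4 - S2 - S5 - Base: 23+21+17+22+29+18 = 130
Base - S1 - S3 - S4 - S5 - S2 - Base: 23+21+17+7+29+15 = 112
Base - S1 - S3 - S5 - S2 - S4 - Base: 23+21+10+29+22+19 = 124
Base - S1 - S3 - S5 - S4 - S2 - Base: 23+21+10+7+22+15 = 98
Base - S1 - S4 - S2 - S3 - S5 - Base: 23+4+22+23+10+18 = 100
Base - S1 - S4 - S2 - S5 - S3 - Base: 23+4+22+29+10+8 = 96
… (46 more)
Base - S2 - S1 - S4 - S5 - S3 - Base: 15+26+4+7+10+8 = 70  ← best
The minimum is 70.
One optimal route: Base → S2 → S1 → S4 → S5 → S3 → Base (or its reverse).

Shortest round trip = 70 km.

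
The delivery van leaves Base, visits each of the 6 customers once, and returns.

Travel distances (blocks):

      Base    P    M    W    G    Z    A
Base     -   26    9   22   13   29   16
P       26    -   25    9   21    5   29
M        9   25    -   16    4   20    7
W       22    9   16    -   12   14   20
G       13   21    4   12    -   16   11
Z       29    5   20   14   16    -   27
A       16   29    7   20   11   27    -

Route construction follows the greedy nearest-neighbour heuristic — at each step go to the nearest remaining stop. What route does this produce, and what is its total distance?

87 blocks along Base → M → G → A → W → P → Z → Base.

Base → [M:9 / G:13 / A:16 / W:22 / P:26 / Z:29] → M (9)
M → [G:4 / A:7 / W:16 / Z:20 / P:25] → G (4)
G → [A:11 / W:12 / Z:16 / P:21] → A (11)
A → [W:20 / Z:27 / P:29] → W (20)
W → [P:9 / Z:14] → P (9)
P → [Z:5] → Z (5)
Return Z→Base: 29.
Total = 9 + 4 + 11 + 20 + 9 + 5 + 29 = 87.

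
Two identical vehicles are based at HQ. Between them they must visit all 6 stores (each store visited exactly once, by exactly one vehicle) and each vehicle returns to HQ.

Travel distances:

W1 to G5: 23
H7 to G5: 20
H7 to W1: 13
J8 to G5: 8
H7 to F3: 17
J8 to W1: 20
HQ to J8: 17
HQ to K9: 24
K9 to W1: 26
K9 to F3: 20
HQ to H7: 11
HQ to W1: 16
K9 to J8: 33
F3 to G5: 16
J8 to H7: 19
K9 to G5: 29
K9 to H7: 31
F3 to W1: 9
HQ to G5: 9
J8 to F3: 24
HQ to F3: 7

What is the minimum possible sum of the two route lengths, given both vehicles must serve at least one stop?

Check every non-empty split of the stops between the two vehicles; for each half take its own optimal tour:
  {K9} + {J8, H7, F3, W1, G5}: 48 + 65 = 113
  {J8} + {K9, H7, F3, W1, G5}: 34 + 91 = 125
  {K9, J8} + {H7, F3, W1, G5}: 74 + 58 = 132
  {H7} + {K9, J8, F3, W1, G5}: 22 + 90 = 112
  {K9, H7} + {J8, F3, W1, G5}: 66 + 53 = 119
  {J8, H7} + {K9, F3, W1, G5}: 47 + 80 = 127
  … (31 splits in total)
  {K9, H7, F3, W1} + {J8, G5}: 77 + 34 = 111  ← best
Best: vehicle 1 HQ → K9 → F3 → W1 → H7 → HQ = 77; vehicle 2 HQ → J8 → G5 → HQ = 34; combined 111.

Minimum combined distance: 111.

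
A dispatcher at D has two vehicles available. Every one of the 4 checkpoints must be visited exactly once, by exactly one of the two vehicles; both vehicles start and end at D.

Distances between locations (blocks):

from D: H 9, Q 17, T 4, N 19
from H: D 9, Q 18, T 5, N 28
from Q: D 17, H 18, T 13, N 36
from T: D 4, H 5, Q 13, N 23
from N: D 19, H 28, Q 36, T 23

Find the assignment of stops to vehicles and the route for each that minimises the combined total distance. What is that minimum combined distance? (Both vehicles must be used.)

Try each way of splitting the stops between the two vehicles (each non-empty) and, for each split, find the best tour for each vehicle:
  {H} + {Q, T, N}: 18 + 72 = 90
  {Q} + {H, T, N}: 34 + 56 = 90
  {H, Q} + {T, N}: 44 + 46 = 90
  {T} + {H, Q, N}: 8 + 82 = 90
  {H, T} + {Q, N}: 18 + 72 = 90
  {Q, T} + {H, N}: 34 + 56 = 90
  … (7 splits in total)
  {H, Q, T} + {N}: 44 + 38 = 82  ← best
Best: vehicle 1 D → H → Q → T → D = 44; vehicle 2 D → N → D = 38; combined 82.

Minimum combined distance: 82 blocks.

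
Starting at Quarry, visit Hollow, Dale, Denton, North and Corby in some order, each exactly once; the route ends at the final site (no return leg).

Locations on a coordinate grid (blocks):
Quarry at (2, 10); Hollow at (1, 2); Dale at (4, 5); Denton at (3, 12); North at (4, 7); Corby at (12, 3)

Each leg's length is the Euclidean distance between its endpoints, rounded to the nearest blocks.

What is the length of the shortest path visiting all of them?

There are 5! = 120 possible orderings.
Quarry - Hollow - Dale - Denton - North - Corby: 8+4+7+5+9 = 33
Quarry - Hollow - Dale - Denton - Corby - North: 8+4+7+13+9 = 41
Quarry - Hollow - Dale - North - Denton - Corby: 8+4+2+5+13 = 32
Quarry - Hollow - Dale - North - Corby - Denton: 8+4+2+9+13 = 36
Quarry - Hollow - Dale - Corby - Denton - North: 8+4+8+13+5 = 38
Quarry - Hollow - Dale - Corby - North - Denton: 8+4+8+9+5 = 34
Quarry - Hollow - Denton - Dale - North - Corby: 8+10+7+2+9 = 36
Quarry - Hollow - Denton - Dale - Corby - North: 8+10+7+8+9 = 42
Quarry - Hollow - Denton - North - Dale - Corby: 8+10+5+2+8 = 33
Quarry - Hollow - Denton - North - Corby - Dale: 8+10+5+9+8 = 40
Quarry - Hollow - Denton - Corby - Dale - North: 8+10+13+8+2 = 41
Quarry - Hollow - Denton - Corby - North - Dale: 8+10+13+9+2 = 42
Quarry - Hollow - North - Dale - Denton - Corby: 8+6+2+7+13 = 36
Quarry - Hollow - North - Dale - Corby - Denton: 8+6+2+8+13 = 37
… (106 more)
Quarry - Denton - North - Dale - Hollow - Corby: 2+5+2+4+11 = 24  ← best
The minimum is 24.
One shortest path: Quarry → Denton → North → Dale → Hollow → Corby.

Minimum one-way distance = 24 blocks.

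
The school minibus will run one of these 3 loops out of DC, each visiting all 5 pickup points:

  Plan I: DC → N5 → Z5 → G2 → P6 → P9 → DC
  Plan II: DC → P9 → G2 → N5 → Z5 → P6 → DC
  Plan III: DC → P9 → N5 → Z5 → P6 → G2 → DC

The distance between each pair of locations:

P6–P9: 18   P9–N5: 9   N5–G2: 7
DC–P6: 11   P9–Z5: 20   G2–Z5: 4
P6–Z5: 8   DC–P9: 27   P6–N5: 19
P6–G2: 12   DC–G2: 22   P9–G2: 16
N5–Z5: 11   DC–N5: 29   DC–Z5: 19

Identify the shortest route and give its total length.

Shortest is Plan II, total 80.

Plan I: 29 + 11 + 4 + 12 + 18 + 27 = 101
Plan II: 27 + 16 + 7 + 11 + 8 + 11 = 80
Plan III: 27 + 9 + 11 + 8 + 12 + 22 = 89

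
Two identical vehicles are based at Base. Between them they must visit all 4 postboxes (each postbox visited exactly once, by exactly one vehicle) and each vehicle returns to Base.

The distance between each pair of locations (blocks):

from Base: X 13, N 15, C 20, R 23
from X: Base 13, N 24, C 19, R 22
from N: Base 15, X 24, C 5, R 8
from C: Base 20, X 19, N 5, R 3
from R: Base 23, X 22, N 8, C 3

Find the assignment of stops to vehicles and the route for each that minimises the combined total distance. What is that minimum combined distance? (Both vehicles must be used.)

72 blocks — the smallest possible combined total.

Check every non-empty split of the stops between the two vehicles; for each half take its own optimal tour:
  {X} + {N, C, R}: 26 + 46 = 72
  {N} + {X, C, R}: 30 + 58 = 88
  {X, N} + {C, R}: 52 + 46 = 98
  {C} + {X, N, R}: 40 + 58 = 98
  {X, C} + {N, R}: 52 + 46 = 98
  {N, C} + {X, R}: 40 + 58 = 98
  … (7 splits in total)
Best: vehicle 1 Base → X → Base = 26; vehicle 2 Base → N → C → R → Base = 46; combined 72.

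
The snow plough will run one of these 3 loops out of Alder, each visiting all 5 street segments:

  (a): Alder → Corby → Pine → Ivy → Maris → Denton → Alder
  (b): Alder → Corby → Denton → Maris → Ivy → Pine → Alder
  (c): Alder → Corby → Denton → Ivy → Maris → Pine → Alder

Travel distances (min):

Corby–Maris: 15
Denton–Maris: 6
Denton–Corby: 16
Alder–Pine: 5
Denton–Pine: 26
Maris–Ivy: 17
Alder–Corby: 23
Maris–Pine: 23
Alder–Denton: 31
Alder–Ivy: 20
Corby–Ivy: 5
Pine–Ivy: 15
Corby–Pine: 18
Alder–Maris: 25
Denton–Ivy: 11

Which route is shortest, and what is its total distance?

Shortest is (b), total 82 min.

(a): 23 + 18 + 15 + 17 + 6 + 31 = 110
(b): 23 + 16 + 6 + 17 + 15 + 5 = 82
(c): 23 + 16 + 11 + 17 + 23 + 5 = 95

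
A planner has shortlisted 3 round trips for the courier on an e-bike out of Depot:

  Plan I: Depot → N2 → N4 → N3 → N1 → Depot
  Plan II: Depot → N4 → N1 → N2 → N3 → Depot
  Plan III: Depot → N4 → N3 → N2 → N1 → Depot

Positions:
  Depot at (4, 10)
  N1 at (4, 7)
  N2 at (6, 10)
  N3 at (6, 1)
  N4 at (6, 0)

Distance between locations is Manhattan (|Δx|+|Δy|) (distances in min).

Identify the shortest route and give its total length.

Plan I: 2 + 10 + 1 + 8 + 3 = 24
Plan II: 12 + 9 + 5 + 9 + 11 = 46
Plan III: 12 + 1 + 9 + 5 + 3 = 30

24 min — Plan I is the shortest.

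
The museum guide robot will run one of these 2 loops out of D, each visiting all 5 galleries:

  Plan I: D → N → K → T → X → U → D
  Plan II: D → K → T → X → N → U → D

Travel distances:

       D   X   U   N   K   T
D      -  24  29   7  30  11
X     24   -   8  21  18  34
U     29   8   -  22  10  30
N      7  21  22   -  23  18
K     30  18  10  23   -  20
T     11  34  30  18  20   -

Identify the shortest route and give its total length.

Plan I: 7 + 23 + 20 + 34 + 8 + 29 = 121
Plan II: 30 + 20 + 34 + 21 + 22 + 29 = 156

Shortest is Plan I, total 121.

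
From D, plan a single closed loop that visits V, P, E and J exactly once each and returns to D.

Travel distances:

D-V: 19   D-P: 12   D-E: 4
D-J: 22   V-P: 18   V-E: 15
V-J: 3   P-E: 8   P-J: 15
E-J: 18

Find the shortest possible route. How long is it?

Shortest round trip = 49.

D-V-P-E-J-D: 19+18+8+18+22 = 85
D-V-P-J-E-D: 19+18+15+18+4 = 74
D-V-E-P-J-D: 19+15+8+15+22 = 79
D-V-E-J-P-D: 19+15+18+15+12 = 79
D-V-J-P-E-D: 19+3+15+8+4 = 49
D-V-J-E-P-D: 19+3+18+8+12 = 60
D-P-V-E-J-D: 12+18+15+18+22 = 85
D-P-V-J-E-D: 12+18+3+18+4 = 55
D-P-E-V-J-D: 12+8+15+3+22 = 60
D-P-J-V-E-D: 12+15+3+15+4 = 49
D-E-V-P-J-D: 4+15+18+15+22 = 74
D-E-P-V-J-D: 4+8+18+3+22 = 55
The minimum is 49.
One optimal route: D → V → J → P → E → D (or its reverse).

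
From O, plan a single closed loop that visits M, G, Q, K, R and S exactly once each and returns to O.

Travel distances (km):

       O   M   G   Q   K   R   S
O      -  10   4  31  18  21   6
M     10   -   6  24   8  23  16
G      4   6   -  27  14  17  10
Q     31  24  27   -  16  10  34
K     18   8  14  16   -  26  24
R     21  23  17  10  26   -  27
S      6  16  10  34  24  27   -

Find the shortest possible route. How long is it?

77 km — the shortest possible round trip.

O→M→G→Q→K→R→S→O: 10+6+27+16+26+27+6 = 118
O→M→G→Q→K→S→R→O: 10+6+27+16+24+27+21 = 131
O→M→G→Q→R→K→S→O: 10+6+27+10+26+24+6 = 109
O→M→G→Q→R→S→K→O: 10+6+27+10+27+24+18 = 122
O→M→G→Q→S→K→R→O: 10+6+27+34+24+26+21 = 148
O→M→G→Q→S→R→K→O: 10+6+27+34+27+26+18 = 148
O→M→G→K→Q→R→S→O: 10+6+14+16+10+27+6 = 89
O→M→G→K→Q→S→R→O: 10+6+14+16+34+27+21 = 128
… (352 more)
O→M→K→Q→R→G→S→O: 10+8+16+10+17+10+6 = 77  ← best
The minimum is 77.
One optimal route: O → M → K → Q → R → G → S → O (or its reverse).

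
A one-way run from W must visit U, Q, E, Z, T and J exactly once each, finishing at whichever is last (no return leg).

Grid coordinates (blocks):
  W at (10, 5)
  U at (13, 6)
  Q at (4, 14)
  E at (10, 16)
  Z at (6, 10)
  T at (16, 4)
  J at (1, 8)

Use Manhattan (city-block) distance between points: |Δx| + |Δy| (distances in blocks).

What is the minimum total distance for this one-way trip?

There are 6! = 720 possible orderings.
W → U → Q → E → Z → T → J: 4+17+8+10+16+19 = 74
W → U → Q → E → Z → J → T: 4+17+8+10+7+19 = 65
W → U → Q → E → T → Z → J: 4+17+8+18+16+7 = 70
W → U → Q → E → T → J → Z: 4+17+8+18+19+7 = 73
W → U → Q → E → J → Z → T: 4+17+8+17+7+16 = 69
W → U → Q → E → J → T → Z: 4+17+8+17+19+16 = 81
W → U → Q → Z → E → T → J: 4+17+6+10+18+19 = 74
W → U → Q → Z → E → J → T: 4+17+6+10+17+19 = 73
… (712 more)
W → T → U → E → Q → Z → J: 7+5+13+8+6+7 = 46  ← best
The minimum is 46.
One shortest path: W → T → U → E → Q → Z → J.

46 blocks — the minimum one-way total.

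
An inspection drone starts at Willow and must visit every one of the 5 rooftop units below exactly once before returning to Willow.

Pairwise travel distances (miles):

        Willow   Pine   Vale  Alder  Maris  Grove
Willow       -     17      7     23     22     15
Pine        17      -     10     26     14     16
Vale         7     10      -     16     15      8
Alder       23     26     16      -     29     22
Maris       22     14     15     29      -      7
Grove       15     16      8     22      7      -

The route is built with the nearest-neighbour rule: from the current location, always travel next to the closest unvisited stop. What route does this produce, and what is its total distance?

Total distance 85 miles via the nearest-neighbour route Willow → Vale → Grove → Maris → Pine → Alder → Willow.

At Willow the remaining stops are Vale 7, Grove 15, Pine 17, Maris 22, Alder 23; go to Vale.
At Vale the remaining stops are Grove 8, Pine 10, Maris 15, Alder 16; go to Grove.
At Grove the remaining stops are Maris 7, Pine 16, Alder 22; go to Maris.
At Maris the remaining stops are Pine 14, Alder 29; go to Pine.
At Pine the remaining stops are Alder 26; go to Alder.
Return Alder→Willow: 23.
Total = 7 + 8 + 7 + 14 + 26 + 23 = 85.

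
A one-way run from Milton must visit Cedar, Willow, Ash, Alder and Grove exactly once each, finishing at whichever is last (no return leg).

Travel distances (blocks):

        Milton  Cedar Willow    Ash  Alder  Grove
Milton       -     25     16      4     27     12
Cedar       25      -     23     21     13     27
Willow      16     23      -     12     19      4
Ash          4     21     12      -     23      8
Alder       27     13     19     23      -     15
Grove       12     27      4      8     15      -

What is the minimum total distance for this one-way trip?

There are 5! = 120 possible orderings.
Milton - Cedar - Willow - Ash - Alder - Grove: 25+23+12+23+15 = 98
Milton - Cedar - Willow - Ash - Grove - Alder: 25+23+12+8+15 = 83
Milton - Cedar - Willow - Alder - Ash - Grove: 25+23+19+23+8 = 98
Milton - Cedar - Willow - Alder - Grove - Ash: 25+23+19+15+8 = 90
Milton - Cedar - Willow - Grove - Ash - Alder: 25+23+4+8+23 = 83
Milton - Cedar - Willow - Grove - Alder - Ash: 25+23+4+15+23 = 90
Milton - Cedar - Ash - Willow - Alder - Grove: 25+21+12+19+15 = 92
Milton - Cedar - Ash - Willow - Grove - Alder: 25+21+12+4+15 = 77
Milton - Cedar - Ash - Alder - Willow - Grove: 25+21+23+19+4 = 92
Milton - Cedar - Ash - Alder - Grove - Willow: 25+21+23+15+4 = 88
Milton - Cedar - Ash - Grove - Willow - Alder: 25+21+8+4+19 = 77
Milton - Cedar - Ash - Grove - Alder - Willow: 25+21+8+15+19 = 88
Milton - Cedar - Alder - Willow - Ash - Grove: 25+13+19+12+8 = 77
Milton - Cedar - Alder - Willow - Grove - Ash: 25+13+19+4+8 = 69
… (106 more)
Milton - Ash - Willow - Grove - Alder - Cedar: 4+12+4+15+13 = 48  ← best
The minimum is 48.
One shortest path: Milton → Ash → Willow → Grove → Alder → Cedar.

48 blocks — the minimum one-way total.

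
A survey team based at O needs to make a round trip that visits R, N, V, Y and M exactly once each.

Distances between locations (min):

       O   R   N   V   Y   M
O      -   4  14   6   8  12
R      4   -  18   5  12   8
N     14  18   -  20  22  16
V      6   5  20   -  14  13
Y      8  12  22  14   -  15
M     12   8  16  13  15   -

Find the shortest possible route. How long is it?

Minimum total distance: 65 min.

There are 60 distinct closed tours to check (reversals are equivalent).
O → R → N → V → Y → M → O: 4+18+20+14+15+12 = 83
O → R → N → V → M → Y → O: 4+18+20+13+15+8 = 78
O → R → N → Y → V → M → O: 4+18+22+14+13+12 = 83
O → R → N → Y → M → V → O: 4+18+22+15+13+6 = 78
O → R → N → M → V → Y → O: 4+18+16+13+14+8 = 73
O → R → N → M → Y → V → O: 4+18+16+15+14+6 = 73
O → R → V → N → Y → M → O: 4+5+20+22+15+12 = 78
O → R → V → N → M → Y → O: 4+5+20+16+15+8 = 68
O → R → V → Y → N → M → O: 4+5+14+22+16+12 = 73
O → R → V → Y → M → N → O: 4+5+14+15+16+14 = 68
O → R → V → M → N → Y → O: 4+5+13+16+22+8 = 68
O → R → V → M → Y → N → O: 4+5+13+15+22+14 = 73
O → R → Y → N → V → M → O: 4+12+22+20+13+12 = 83
O → R → Y → N → M → V → O: 4+12+22+16+13+6 = 73
… (46 more)
O → N → M → R → V → Y → O: 14+16+8+5+14+8 = 65  ← best
The minimum is 65.
One optimal route: O → N → M → R → V → Y → O (or its reverse).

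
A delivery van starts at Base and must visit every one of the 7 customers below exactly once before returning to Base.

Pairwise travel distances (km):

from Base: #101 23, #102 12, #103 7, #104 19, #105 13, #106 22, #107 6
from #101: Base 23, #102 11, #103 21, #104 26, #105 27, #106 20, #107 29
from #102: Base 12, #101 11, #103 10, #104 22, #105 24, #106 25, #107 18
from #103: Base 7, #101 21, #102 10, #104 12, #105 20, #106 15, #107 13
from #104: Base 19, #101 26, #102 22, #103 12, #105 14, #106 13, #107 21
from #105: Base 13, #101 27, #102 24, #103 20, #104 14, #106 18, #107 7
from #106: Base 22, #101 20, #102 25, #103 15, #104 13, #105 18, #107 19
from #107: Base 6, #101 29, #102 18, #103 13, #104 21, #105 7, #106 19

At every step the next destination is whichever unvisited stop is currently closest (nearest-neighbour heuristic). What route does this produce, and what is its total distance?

Nearest-neighbour total = 102 km; route Base → #107 → #105 → #104 → #103 → #102 → #101 → #106 → Base.

From Base: distances to unvisited — #107=6, #103=7, #102=12, #105=13, #104=19, #106=22, #101=23. Nearest is #107 (6).
From #107: distances to unvisited — #105=7, #103=13, #102=18, #106=19, #104=21, #101=29. Nearest is #105 (7).
From #105: distances to unvisited — #104=14, #106=18, #103=20, #102=24, #101=27. Nearest is #104 (14).
From #104: distances to unvisited — #103=12, #106=13, #102=22, #101=26. Nearest is #103 (12).
From #103: distances to unvisited — #102=10, #106=15, #101=21. Nearest is #102 (10).
From #102: distances to unvisited — #101=11, #106=25. Nearest is #101 (11).
From #101: distances to unvisited — #106=20. Nearest is #106 (20).
Return #106→Base: 22.
Total = 6 + 7 + 14 + 12 + 10 + 11 + 20 + 22 = 102.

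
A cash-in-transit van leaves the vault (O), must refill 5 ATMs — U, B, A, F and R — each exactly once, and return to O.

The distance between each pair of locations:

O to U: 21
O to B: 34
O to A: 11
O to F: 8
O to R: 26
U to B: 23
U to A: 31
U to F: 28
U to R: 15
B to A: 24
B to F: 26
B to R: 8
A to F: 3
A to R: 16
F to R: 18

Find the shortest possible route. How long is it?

There are 60 distinct closed tours to check (reversals are equivalent).
O-U-B-A-F-R-O: 21+23+24+3+18+26 = 115
O-U-B-A-R-F-O: 21+23+24+16+18+8 = 110
O-U-B-F-A-R-O: 21+23+26+3+16+26 = 115
O-U-B-F-R-A-O: 21+23+26+18+16+11 = 115
O-U-B-R-A-F-O: 21+23+8+16+3+8 = 79
O-U-B-R-F-A-O: 21+23+8+18+3+11 = 84
O-U-A-B-F-R-O: 21+31+24+26+18+26 = 146
O-U-A-B-R-F-O: 21+31+24+8+18+8 = 110
O-U-A-F-B-R-O: 21+31+3+26+8+26 = 115
O-U-A-F-R-B-O: 21+31+3+18+8+34 = 115
O-U-A-R-B-F-O: 21+31+16+8+26+8 = 110
O-U-A-R-F-B-O: 21+31+16+18+26+34 = 146
O-U-F-B-A-R-O: 21+28+26+24+16+26 = 141
O-U-F-B-R-A-O: 21+28+26+8+16+11 = 110
… (46 more)
The minimum is 79.
One optimal route: O → U → B → R → A → F → O (or its reverse).

79 — the shortest possible round trip.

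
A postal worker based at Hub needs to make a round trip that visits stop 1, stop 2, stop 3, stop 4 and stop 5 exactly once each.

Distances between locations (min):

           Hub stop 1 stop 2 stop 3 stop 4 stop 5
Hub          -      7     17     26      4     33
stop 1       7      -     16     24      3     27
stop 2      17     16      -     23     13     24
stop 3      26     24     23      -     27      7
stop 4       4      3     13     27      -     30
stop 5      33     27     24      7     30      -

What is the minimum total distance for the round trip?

With 5 stops there are 5!/2 = 60 distinct round trips (a route and its reverse cost the same).
Hub→stop 1→stop 2→stop 3→stop 4→stop 5→Hub: 7+16+23+27+30+33 = 136
Hub→stop 1→stop 2→stop 3→stop 5→stop 4→Hub: 7+16+23+7+30+4 = 87
Hub→stop 1→stop 2→stop 4→stop 3→stop 5→Hub: 7+16+13+27+7+33 = 103
Hub→stop 1→stop 2→stop 4→stop 5→stop 3→Hub: 7+16+13+30+7+26 = 99
Hub→stop 1→stop 2→stop 5→stop 3→stop 4→Hub: 7+16+24+7+27+4 = 85
Hub→stop 1→stop 2→stop 5→stop 4→stop 3→Hub: 7+16+24+30+27+26 = 130
Hub→stop 1→stop 3→stop 2→stop 4→stop 5→Hub: 7+24+23+13+30+33 = 130
Hub→stop 1→stop 3→stop 2→stop 5→stop 4→Hub: 7+24+23+24+30+4 = 112
Hub→stop 1→stop 3→stop 4→stop 2→stop 5→Hub: 7+24+27+13+24+33 = 128
Hub→stop 1→stop 3→stop 4→stop 5→stop 2→Hub: 7+24+27+30+24+17 = 129
Hub→stop 1→stop 3→stop 5→stop 2→stop 4→Hub: 7+24+7+24+13+4 = 79
Hub→stop 1→stop 3→stop 5→stop 4→stop 2→Hub: 7+24+7+30+13+17 = 98
Hub→stop 1→stop 4→stop 2→stop 3→stop 5→Hub: 7+3+13+23+7+33 = 86
Hub→stop 1→stop 4→stop 2→stop 5→stop 3→Hub: 7+3+13+24+7+26 = 80
… (46 more)
The minimum is 79.
One optimal route: Hub → stop 1 → stop 3 → stop 5 → stop 2 → stop 4 → Hub (or its reverse).

Minimum total distance: 79 min.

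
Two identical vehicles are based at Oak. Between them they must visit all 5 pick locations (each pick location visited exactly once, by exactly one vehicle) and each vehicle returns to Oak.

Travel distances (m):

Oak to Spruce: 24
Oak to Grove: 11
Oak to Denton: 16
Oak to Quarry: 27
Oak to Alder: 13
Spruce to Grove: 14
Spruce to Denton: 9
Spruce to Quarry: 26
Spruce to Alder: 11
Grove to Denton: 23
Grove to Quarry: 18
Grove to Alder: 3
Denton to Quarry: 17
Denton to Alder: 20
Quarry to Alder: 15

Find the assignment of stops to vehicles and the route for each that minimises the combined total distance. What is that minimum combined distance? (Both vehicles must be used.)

Try each way of splitting the stops between the two vehicles (each non-empty) and, for each split, find the best tour for each vehicle:
  {Spruce} + {Grove, Denton, Quarry, Alder}: 48 + 62 = 110
  {Grove} + {Spruce, Denton, Quarry, Alder}: 22 + 77 = 99
  {Spruce, Grove} + {Denton, Quarry, Alder}: 49 + 61 = 110
  {Denton} + {Spruce, Grove, Quarry, Alder}: 32 + 78 = 110
  {Spruce, Denton} + {Grove, Quarry, Alder}: 49 + 56 = 105
  {Grove, Denton} + {Spruce, Quarry, Alder}: 50 + 77 = 127
  … (15 splits in total)
Best: vehicle 1 Oak → Grove → Oak = 22; vehicle 2 Oak → Quarry → Denton → Spruce → Alder → Oak = 77; combined 99.

99 m — the smallest possible combined total.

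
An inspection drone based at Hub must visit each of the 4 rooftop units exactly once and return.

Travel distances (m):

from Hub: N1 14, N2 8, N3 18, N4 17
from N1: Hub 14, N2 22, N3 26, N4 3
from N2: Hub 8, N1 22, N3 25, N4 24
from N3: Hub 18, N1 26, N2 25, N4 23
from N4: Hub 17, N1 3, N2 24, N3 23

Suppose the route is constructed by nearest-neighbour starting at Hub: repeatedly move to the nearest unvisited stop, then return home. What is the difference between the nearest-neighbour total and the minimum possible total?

Hub: N2=8, N1=14, N4=17, N3=18 ⇒ N2
N2: N1=22, N4=24, N3=25 ⇒ N1
N1: N4=3, N3=26 ⇒ N4
N4: N3=23 ⇒ N3
NN route Hub → N2 → N1 → N4 → N3 → Hub costs 74.
Optimal: Hub → N1 → N4 → N3 → N2 → Hub costs 73 (by enumerating all 12 distinct tours).
Excess = 74 − 73 = 1.

1 m longer than the optimal tour.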